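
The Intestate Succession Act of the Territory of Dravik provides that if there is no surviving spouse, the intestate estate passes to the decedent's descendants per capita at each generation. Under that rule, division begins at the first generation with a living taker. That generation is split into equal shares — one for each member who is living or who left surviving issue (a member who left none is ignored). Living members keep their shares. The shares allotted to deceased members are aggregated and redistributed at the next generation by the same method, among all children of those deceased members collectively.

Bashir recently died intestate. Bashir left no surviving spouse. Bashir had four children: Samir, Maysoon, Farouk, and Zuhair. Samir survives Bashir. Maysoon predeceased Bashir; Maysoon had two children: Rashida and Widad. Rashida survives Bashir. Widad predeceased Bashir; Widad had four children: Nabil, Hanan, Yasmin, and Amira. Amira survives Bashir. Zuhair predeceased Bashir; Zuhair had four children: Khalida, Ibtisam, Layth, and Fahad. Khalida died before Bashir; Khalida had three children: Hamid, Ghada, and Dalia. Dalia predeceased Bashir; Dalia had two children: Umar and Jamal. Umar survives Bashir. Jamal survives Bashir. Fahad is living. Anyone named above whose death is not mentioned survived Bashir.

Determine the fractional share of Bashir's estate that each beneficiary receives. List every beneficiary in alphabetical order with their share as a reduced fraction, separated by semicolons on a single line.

Amira 1/42; Fahad 1/12; Farouk 1/4; Ghada 1/42; Hamid 1/42; Hanan 1/42; Ibtisam 1/12; Jamal 1/84; Layth 1/12; Nabil 1/42; Rashida 1/12; Samir 1/4; Umar 1/84; Yasmin 1/42

There is no surviving spouse, so the entire estate passes to Bashir's descendants per capita at each generation.
At generation 1 (Samir, Maysoon, Farouk, Zuhair) there are 4 shares of (1)/4 = 1/4 each.
Living: Samir and Farouk — each takes 1/4.
Deceased: Maysoon and Zuhair. Their combined 1/2 is pooled and carried to generation 2.
At generation 2 (Rashida, Widad, Khalida, Ibtisam, Layth, Fahad) there are 6 shares of (1/2)/6 = 1/12 each.
Living: Rashida, Ibtisam, Layth, and Fahad — each takes 1/12.
Deceased: Widad and Khalida. Their combined 1/6 is pooled and carried to generation 3.
At generation 3 (Nabil, Hanan, Yasmin, Amira, Hamid, Ghada, Dalia) there are 7 shares of (1/6)/7 = 1/42 each.
Living: Nabil, Hanan, Yasmin, Amira, Hamid, and Ghada — each takes 1/42.
Deceased: Dalia. That 1/42 share is carried to generation 4.
At generation 4 (Umar, Jamal) there are 2 shares of (1/42)/2 = 1/84 each.
Living: Umar and Jamal — each takes 1/84.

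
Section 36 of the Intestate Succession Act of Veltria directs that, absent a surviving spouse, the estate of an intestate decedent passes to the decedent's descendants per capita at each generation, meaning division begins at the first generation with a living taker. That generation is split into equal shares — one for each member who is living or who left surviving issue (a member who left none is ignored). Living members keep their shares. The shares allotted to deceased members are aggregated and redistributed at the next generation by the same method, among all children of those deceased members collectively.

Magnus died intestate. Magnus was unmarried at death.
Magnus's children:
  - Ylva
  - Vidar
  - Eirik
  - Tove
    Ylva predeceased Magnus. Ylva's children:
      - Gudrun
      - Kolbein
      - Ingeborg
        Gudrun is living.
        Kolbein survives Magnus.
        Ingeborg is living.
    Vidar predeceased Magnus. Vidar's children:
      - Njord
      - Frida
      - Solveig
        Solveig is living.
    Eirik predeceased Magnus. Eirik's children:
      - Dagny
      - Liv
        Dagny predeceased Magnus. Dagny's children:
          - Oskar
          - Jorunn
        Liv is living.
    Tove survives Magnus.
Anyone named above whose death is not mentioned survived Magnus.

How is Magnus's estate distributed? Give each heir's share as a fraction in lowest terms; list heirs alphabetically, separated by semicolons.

There is no surviving spouse, so the entire estate passes to Magnus's descendants per capita at each generation.
At generation 1 (Ylva, Vidar, Eirik, Tove) there are 4 shares of (1)/4 = 1/4 each.
Living: Tove — each takes 1/4.
Deceased: Ylva, Vidar, and Eirik. Their combined 3/4 is pooled and carried to generation 2.
At generation 2 (Gudrun, Kolbein, Ingeborg, Njord, Frida, Solveig, Dagny, Liv) there are 8 shares of (3/4)/8 = 3/32 each.
Living: Gudrun, Kolbein, Ingeborg, Njord, Frida, Solveig, and Liv — each takes 3/32.
Deceased: Dagny. That 3/32 share is carried to generation 3.
At generation 3 (Oskar, Jorunn) there are 2 shares of (3/32)/2 = 3/64 each.
Living: Oskar and Jorunn — each takes 3/64.

Frida 3/32; Gudrun 3/32; Ingeborg 3/32; Jorunn 3/64; Kolbein 3/32; Liv 3/32; Njord 3/32; Oskar 3/64; Solveig 3/32; Tove 1/4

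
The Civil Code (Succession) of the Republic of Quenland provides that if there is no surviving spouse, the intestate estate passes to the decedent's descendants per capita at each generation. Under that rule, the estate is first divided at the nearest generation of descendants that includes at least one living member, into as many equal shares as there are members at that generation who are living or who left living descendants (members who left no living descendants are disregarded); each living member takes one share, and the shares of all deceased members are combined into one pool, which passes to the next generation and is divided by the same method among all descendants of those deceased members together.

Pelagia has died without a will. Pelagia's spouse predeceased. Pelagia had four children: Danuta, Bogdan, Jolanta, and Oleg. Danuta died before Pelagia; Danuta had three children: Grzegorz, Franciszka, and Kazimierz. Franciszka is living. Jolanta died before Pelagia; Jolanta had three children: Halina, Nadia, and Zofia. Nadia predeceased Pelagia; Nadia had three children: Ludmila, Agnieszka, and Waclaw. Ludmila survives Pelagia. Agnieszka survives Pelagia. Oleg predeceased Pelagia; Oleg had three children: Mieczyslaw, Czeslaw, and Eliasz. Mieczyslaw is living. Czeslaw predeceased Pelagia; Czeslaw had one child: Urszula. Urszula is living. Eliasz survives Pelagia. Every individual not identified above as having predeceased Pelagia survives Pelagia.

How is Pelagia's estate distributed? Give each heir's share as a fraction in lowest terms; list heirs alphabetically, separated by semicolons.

Agnieszka 1/24; Bogdan 1/4; Eliasz 1/12; Franciszka 1/12; Grzegorz 1/12; Halina 1/12; Kazimierz 1/12; Ludmila 1/24; Mieczyslaw 1/12; Urszula 1/24; Waclaw 1/24; Zofia 1/12

There is no surviving spouse, so the entire estate passes to Pelagia's descendants per capita at each generation.
At generation 1 (Danuta, Bogdan, Jolanta, Oleg) there are 4 shares of (1)/4 = 1/4 each.
Living: Bogdan — each takes 1/4.
Deceased: Danuta, Jolanta, and Oleg. Their combined 3/4 is pooled and carried to generation 2.
At generation 2 (Grzegorz, Franciszka, Kazimierz, Halina, Nadia, Zofia, Mieczyslaw, Czeslaw, Eliasz) there are 9 shares of (3/4)/9 = 1/12 each.
Living: Grzegorz, Franciszka, Kazimierz, Halina, Zofia, Mieczyslaw, and Eliasz — each takes 1/12.
Deceased: Nadia and Czeslaw. Their combined 1/6 is pooled and carried to generation 3.
At generation 3 (Ludmila, Agnieszka, Waclaw, Urszula) there are 4 shares of (1/6)/4 = 1/24 each.
Living: Ludmila, Agnieszka, Waclaw, and Urszula — each takes 1/24.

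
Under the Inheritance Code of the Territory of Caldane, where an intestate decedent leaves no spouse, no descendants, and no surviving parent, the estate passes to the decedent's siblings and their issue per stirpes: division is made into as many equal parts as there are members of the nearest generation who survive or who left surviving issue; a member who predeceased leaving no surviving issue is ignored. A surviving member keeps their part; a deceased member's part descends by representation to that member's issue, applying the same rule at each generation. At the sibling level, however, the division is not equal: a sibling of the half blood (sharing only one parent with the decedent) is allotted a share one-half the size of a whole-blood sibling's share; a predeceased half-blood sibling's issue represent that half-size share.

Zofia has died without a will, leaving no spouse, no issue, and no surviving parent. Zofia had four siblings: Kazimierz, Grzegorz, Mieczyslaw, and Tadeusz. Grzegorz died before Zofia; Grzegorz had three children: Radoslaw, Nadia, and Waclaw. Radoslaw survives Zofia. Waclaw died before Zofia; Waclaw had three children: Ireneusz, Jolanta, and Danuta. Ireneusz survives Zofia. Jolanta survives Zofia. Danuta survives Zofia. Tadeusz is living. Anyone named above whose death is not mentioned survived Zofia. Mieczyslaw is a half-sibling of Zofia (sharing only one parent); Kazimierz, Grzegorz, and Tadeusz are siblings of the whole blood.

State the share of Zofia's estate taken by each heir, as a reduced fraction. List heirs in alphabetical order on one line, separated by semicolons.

Danuta 2/63; Ireneusz 2/63; Jolanta 2/63; Kazimierz 2/7; Mieczyslaw 1/7; Nadia 2/21; Radoslaw 2/21; Tadeusz 2/7

No spouse, descendants, or parent survives, so the estate passes to Zofia's siblings per stirpes.
Half-blood siblings count for one-half the weight of whole-blood siblings at the initial division.
Dividing 1 in proportion to weights (total weight 7/2): Kazimierz (weight 1) → 2/7; Grzegorz (weight 1) → 2/7; Mieczyslaw (weight 1/2) → 1/7; Tadeusz (weight 1) → 2/7.
Kazimierz is living and takes 2/7.
Grzegorz predeceased; the 2/7 allotted to Grzegorz's branch passes to Grzegorz's issue by representation.
The 2/7 is divided into 3 equal shares of 2/21 among Radoslaw, Nadia, Waclaw.
Radoslaw is living and takes 2/21.
Nadia is living and takes 2/21.
Waclaw predeceased; the 2/21 allotted to Waclaw's branch passes to Waclaw's issue by representation.
The 2/21 is divided into 3 equal shares of 2/63 among Ireneusz, Jolanta, Danuta.
Ireneusz is living and takes 2/63.
Jolanta is living and takes 2/63.
Danuta is living and takes 2/63.
Mieczyslaw is living and takes 1/7.
Tadeusz is living and takes 2/7.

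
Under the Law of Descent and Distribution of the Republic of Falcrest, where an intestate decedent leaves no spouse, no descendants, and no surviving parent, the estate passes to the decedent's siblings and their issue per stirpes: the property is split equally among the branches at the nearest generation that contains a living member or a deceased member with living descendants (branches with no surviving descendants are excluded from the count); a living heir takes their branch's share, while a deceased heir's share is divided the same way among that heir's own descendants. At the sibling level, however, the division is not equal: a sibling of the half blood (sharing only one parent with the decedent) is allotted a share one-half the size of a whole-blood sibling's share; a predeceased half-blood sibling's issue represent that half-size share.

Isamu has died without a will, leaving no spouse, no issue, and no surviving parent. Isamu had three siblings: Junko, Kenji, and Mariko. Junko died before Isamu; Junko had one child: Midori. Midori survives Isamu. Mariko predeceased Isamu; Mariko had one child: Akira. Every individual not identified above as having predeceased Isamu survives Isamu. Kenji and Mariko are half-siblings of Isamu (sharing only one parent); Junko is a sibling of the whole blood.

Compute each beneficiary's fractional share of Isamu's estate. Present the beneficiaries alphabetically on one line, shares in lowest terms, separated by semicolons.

Akira 1/4; Kenji 1/4; Midori 1/2

No spouse, descendants, or parent survives, so the estate passes to Isamu's siblings per stirpes.
Half-blood siblings count for one-half the weight of whole-blood siblings at the initial division.
Dividing 1 in proportion to weights (total weight 2): Junko (weight 1) → 1/2; Kenji (weight 1/2) → 1/4; Mariko (weight 1/2) → 1/4.
Junko predeceased; the 1/2 allotted to Junko's branch passes to Junko's issue by representation.
Midori is the sole taker at this level and receives the full 1/2.
Kenji is living and takes 1/4.
Mariko predeceased; the 1/4 allotted to Mariko's branch passes to Mariko's issue by representation.
Akira is the sole taker at this level and receives the full 1/4.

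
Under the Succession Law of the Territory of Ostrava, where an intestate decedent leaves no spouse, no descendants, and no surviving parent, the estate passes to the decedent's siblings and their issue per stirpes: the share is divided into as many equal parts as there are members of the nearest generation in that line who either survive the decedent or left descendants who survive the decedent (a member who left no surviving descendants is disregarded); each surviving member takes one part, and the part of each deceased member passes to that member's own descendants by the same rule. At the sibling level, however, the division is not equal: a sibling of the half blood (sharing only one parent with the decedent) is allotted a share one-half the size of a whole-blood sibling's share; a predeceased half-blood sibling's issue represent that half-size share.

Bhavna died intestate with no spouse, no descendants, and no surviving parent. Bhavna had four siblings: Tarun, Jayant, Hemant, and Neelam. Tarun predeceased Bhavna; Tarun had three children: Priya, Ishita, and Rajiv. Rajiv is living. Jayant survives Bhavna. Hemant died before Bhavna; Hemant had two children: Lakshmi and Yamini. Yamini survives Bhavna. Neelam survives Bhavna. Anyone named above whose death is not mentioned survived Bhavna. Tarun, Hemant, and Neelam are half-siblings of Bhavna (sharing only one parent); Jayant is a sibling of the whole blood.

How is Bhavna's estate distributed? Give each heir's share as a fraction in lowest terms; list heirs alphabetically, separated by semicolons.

Ishita 1/15; Jayant 2/5; Lakshmi 1/10; Neelam 1/5; Priya 1/15; Rajiv 1/15; Yamini 1/10

No spouse, descendants, or parent survives, so the estate passes to Bhavna's siblings per stirpes.
Half-blood siblings count for one-half the weight of whole-blood siblings at the initial division.
Dividing 1 in proportion to weights (total weight 5/2): Tarun (weight 1/2) → 1/5; Jayant (weight 1) → 2/5; Hemant (weight 1/2) → 1/5; Neelam (weight 1/2) → 1/5.
Tarun predeceased; the 1/5 allotted to Tarun's branch passes to Tarun's issue by representation.
The 1/5 is divided into 3 equal shares of 1/15 among Priya, Ishita, Rajiv.
Priya is living and takes 1/15.
Ishita is living and takes 1/15.
Rajiv is living and takes 1/15.
Jayant is living and takes 2/5.
Hemant predeceased; the 1/5 allotted to Hemant's branch passes to Hemant's issue by representation.
The 1/5 is divided into 2 equal shares of 1/10 among Lakshmi, Yamini.
Lakshmi is living and takes 1/10.
Yamini is living and takes 1/10.
Neelam is living and takes 1/5.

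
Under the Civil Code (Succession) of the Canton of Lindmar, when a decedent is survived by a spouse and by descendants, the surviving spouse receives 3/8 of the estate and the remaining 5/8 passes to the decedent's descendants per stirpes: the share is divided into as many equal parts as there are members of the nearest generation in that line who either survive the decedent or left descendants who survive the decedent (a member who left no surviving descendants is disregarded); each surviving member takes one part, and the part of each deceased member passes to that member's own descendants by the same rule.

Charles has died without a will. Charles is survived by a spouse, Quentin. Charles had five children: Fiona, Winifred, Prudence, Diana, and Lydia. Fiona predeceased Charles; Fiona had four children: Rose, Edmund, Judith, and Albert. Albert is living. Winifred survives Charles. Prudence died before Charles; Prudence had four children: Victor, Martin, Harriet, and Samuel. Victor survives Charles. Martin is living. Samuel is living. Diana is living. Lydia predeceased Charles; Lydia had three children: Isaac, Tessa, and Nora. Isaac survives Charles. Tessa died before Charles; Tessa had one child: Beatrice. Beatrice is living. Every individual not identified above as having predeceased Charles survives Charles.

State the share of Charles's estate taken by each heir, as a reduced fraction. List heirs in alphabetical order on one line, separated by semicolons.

Quentin, as surviving spouse, takes 3/8.
The remaining 5/8 passes to Charles's descendants per stirpes.
The 5/8 is divided into 5 equal shares of 1/8 among Fiona, Winifred, Prudence, Diana, Lydia.
Fiona predeceased; the 1/8 allotted to Fiona's branch passes to Fiona's issue by representation.
The 1/8 is divided into 4 equal shares of 1/32 among Rose, Edmund, Judith, Albert.
Rose is living and takes 1/32.
Edmund is living and takes 1/32.
Judith is living and takes 1/32.
Albert is living and takes 1/32.
Winifred is living and takes 1/8.
Prudence predeceased; the 1/8 allotted to Prudence's branch passes to Prudence's issue by representation.
The 1/8 is divided into 4 equal shares of 1/32 among Victor, Martin, Harriet, Samuel.
Victor is living and takes 1/32.
Martin is living and takes 1/32.
Harriet is living and takes 1/32.
Samuel is living and takes 1/32.
Diana is living and takes 1/8.
Lydia predeceased; the 1/8 allotted to Lydia's branch passes to Lydia's issue by representation.
The 1/8 is divided into 3 equal shares of 1/24 among Isaac, Tessa, Nora.
Isaac is living and takes 1/24.
Tessa predeceased; the 1/24 allotted to Tessa's branch passes to Tessa's issue by representation.
Beatrice is the sole taker at this level and receives the full 1/24.
Nora is living and takes 1/24.

Albert 1/32; Beatrice 1/24; Diana 1/8; Edmund 1/32; Harriet 1/32; Isaac 1/24; Judith 1/32; Martin 1/32; Nora 1/24; Quentin 3/8; Rose 1/32; Samuel 1/32; Victor 1/32; Winifred 1/8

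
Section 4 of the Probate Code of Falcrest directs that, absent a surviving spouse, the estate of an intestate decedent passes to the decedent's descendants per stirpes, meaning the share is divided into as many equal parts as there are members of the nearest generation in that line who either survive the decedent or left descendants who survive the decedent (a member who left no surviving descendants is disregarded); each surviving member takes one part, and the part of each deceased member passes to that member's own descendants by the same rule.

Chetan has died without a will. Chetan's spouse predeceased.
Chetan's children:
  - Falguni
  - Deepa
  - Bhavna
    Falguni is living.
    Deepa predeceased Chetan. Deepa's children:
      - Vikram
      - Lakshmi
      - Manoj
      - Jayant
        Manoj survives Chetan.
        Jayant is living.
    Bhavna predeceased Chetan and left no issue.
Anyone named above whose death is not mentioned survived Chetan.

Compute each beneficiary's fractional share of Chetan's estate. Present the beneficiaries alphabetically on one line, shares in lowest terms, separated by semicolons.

Falguni 1/2; Jayant 1/8; Lakshmi 1/8; Manoj 1/8; Vikram 1/8

There is no surviving spouse, so the entire estate passes to Chetan's descendants per stirpes.
Bhavna left no surviving issue, so that branch lapses and is disregarded.
The estate is divided into 2 equal shares of 1/2 among Falguni, Deepa.
Falguni is living and takes 1/2.
Deepa predeceased; the 1/2 allotted to Deepa's branch passes to Deepa's issue by representation.
The 1/2 is divided into 4 equal shares of 1/8 among Vikram, Lakshmi, Manoj, Jayant.
Vikram is living and takes 1/8.
Lakshmi is living and takes 1/8.
Manoj is living and takes 1/8.
Jayant is living and takes 1/8.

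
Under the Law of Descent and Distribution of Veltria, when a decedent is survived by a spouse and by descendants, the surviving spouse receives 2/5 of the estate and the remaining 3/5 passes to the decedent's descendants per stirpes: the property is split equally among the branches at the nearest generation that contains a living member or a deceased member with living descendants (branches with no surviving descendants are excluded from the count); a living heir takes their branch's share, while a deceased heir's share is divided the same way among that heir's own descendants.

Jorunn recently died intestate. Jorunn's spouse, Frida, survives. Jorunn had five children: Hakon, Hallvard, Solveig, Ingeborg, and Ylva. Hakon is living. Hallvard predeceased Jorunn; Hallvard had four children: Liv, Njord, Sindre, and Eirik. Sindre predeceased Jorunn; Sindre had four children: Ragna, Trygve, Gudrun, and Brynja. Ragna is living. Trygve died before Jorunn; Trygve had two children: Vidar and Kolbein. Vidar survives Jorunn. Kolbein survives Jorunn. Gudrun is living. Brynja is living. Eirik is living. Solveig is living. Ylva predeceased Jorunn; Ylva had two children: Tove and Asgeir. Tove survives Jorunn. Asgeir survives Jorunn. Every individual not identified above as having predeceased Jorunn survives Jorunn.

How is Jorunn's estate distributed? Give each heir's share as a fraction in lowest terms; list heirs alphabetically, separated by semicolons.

Frida, as surviving spouse, takes 2/5.
The remaining 3/5 passes to Jorunn's descendants per stirpes.
The 3/5 is divided into 5 equal shares of 3/25 among Hakon, Hallvard, Solveig, Ingeborg, Ylva.
Hakon is living and takes 3/25.
Hallvard predeceased; the 3/25 allotted to Hallvard's branch passes to Hallvard's issue by representation.
The 3/25 is divided into 4 equal shares of 3/100 among Liv, Njord, Sindre, Eirik.
Liv is living and takes 3/100.
Njord is living and takes 3/100.
Sindre predeceased; the 3/100 allotted to Sindre's branch passes to Sindre's issue by representation.
The 3/100 is divided into 4 equal shares of 3/400 among Ragna, Trygve, Gudrun, Brynja.
Ragna is living and takes 3/400.
Trygve predeceased; the 3/400 allotted to Trygve's branch passes to Trygve's issue by representation.
The 3/400 is divided into 2 equal shares of 3/800 among Vidar, Kolbein.
Vidar is living and takes 3/800.
Kolbein is living and takes 3/800.
Gudrun is living and takes 3/400.
Brynja is living and takes 3/400.
Eirik is living and takes 3/100.
Solveig is living and takes 3/25.
Ingeborg is living and takes 3/25.
Ylva predeceased; the 3/25 allotted to Ylva's branch passes to Ylva's issue by representation.
The 3/25 is divided into 2 equal shares of 3/50 among Tove, Asgeir.
Tove is living and takes 3/50.
Asgeir is living and takes 3/50.

Asgeir 3/50; Brynja 3/400; Eirik 3/100; Frida 2/5; Gudrun 3/400; Hakon 3/25; Ingeborg 3/25; Kolbein 3/800; Liv 3/100; Njord 3/100; Ragna 3/400; Solveig 3/25; Tove 3/50; Vidar 3/800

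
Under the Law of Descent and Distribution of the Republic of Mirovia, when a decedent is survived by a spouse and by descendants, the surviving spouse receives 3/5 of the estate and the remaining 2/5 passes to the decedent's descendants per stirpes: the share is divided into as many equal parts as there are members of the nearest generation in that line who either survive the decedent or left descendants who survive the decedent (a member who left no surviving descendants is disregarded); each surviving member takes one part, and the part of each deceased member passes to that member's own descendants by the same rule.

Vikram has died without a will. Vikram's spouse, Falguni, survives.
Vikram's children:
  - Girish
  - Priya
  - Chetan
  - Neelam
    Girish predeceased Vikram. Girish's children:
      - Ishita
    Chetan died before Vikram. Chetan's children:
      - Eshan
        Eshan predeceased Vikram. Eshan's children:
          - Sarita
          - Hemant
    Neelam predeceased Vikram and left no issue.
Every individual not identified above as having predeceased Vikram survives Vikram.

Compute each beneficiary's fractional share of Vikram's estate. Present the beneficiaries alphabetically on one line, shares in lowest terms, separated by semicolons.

Falguni 3/5; Hemant 1/15; Ishita 2/15; Priya 2/15; Sarita 1/15

Falguni, as surviving spouse, takes 3/5.
The remaining 2/5 passes to Vikram's descendants per stirpes.
Neelam left no surviving issue, so that branch lapses and is disregarded.
The 2/5 is divided into 3 equal shares of 2/15 among Girish, Priya, Chetan.
Girish predeceased; the 2/15 allotted to Girish's branch passes to Girish's issue by representation.
Ishita is the sole taker at this level and receives the full 2/15.
Priya is living and takes 2/15.
Chetan predeceased; the 2/15 allotted to Chetan's branch passes to Chetan's issue by representation.
Eshan's line is the sole branch at this level, so the full 2/15 passes to Eshan's issue by representation.
The 2/15 is divided into 2 equal shares of 1/15 among Sarita, Hemant.
Sarita is living and takes 1/15.
Hemant is living and takes 1/15.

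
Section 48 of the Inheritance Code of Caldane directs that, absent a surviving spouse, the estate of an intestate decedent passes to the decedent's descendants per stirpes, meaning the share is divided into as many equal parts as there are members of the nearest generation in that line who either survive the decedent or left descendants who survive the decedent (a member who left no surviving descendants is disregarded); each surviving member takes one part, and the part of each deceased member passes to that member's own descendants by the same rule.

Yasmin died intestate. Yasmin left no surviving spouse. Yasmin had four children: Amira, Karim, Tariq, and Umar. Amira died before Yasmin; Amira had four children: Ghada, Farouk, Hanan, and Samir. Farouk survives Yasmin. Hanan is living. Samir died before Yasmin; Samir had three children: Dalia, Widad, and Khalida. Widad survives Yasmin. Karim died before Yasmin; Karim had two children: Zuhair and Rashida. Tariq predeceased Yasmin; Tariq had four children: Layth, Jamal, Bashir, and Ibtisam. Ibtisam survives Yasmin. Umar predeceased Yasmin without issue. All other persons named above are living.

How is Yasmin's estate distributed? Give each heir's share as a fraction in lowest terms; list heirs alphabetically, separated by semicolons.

There is no surviving spouse, so the entire estate passes to Yasmin's descendants per stirpes.
Umar left no surviving issue, so that branch lapses and is disregarded.
The estate is divided into 3 equal shares of 1/3 among Amira, Karim, Tariq.
Amira predeceased; the 1/3 allotted to Amira's branch passes to Amira's issue by representation.
The 1/3 is divided into 4 equal shares of 1/12 among Ghada, Farouk, Hanan, Samir.
Ghada is living and takes 1/12.
Farouk is living and takes 1/12.
Hanan is living and takes 1/12.
Samir predeceased; the 1/12 allotted to Samir's branch passes to Samir's issue by representation.
The 1/12 is divided into 3 equal shares of 1/36 among Dalia, Widad, Khalida.
Dalia is living and takes 1/36.
Widad is living and takes 1/36.
Khalida is living and takes 1/36.
Karim predeceased; the 1/3 allotted to Karim's branch passes to Karim's issue by representation.
The 1/3 is divided into 2 equal shares of 1/6 among Zuhair, Rashida.
Zuhair is living and takes 1/6.
Rashida is living and takes 1/6.
Tariq predeceased; the 1/3 allotted to Tariq's branch passes to Tariq's issue by representation.
The 1/3 is divided into 4 equal shares of 1/12 among Layth, Jamal, Bashir, Ibtisam.
Layth is living and takes 1/12.
Jamal is living and takes 1/12.
Bashir is living and takes 1/12.
Ibtisam is living and takes 1/12.

Bashir 1/12; Dalia 1/36; Farouk 1/12; Ghada 1/12; Hanan 1/12; Ibtisam 1/12; Jamal 1/12; Khalida 1/36; Layth 1/12; Rashida 1/6; Widad 1/36; Zuhair 1/6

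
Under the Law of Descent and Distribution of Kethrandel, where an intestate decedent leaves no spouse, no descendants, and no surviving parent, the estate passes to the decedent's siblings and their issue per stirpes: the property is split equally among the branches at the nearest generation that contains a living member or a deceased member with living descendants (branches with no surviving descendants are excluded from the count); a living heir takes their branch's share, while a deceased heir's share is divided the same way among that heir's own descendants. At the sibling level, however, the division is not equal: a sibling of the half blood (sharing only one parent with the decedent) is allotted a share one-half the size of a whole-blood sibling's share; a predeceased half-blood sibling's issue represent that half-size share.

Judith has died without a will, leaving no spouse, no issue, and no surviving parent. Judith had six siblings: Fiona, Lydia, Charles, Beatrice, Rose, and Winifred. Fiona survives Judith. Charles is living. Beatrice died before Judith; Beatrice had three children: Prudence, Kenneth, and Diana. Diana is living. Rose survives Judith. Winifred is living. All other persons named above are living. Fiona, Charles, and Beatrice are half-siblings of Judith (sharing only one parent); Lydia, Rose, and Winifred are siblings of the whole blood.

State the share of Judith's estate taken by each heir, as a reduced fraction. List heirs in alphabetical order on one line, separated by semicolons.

Charles 1/9; Diana 1/27; Fiona 1/9; Kenneth 1/27; Lydia 2/9; Prudence 1/27; Rose 2/9; Winifred 2/9

No spouse, descendants, or parent survives, so the estate passes to Judith's siblings per stirpes.
Half-blood siblings count for one-half the weight of whole-blood siblings at the initial division.
Dividing 1 in proportion to weights (total weight 9/2): Fiona (weight 1/2) → 1/9; Lydia (weight 1) → 2/9; Charles (weight 1/2) → 1/9; Beatrice (weight 1/2) → 1/9; Rose (weight 1) → 2/9; Winifred (weight 1) → 2/9.
Fiona is living and takes 1/9.
Lydia is living and takes 2/9.
Charles is living and takes 1/9.
Beatrice predeceased; the 1/9 allotted to Beatrice's branch passes to Beatrice's issue by representation.
The 1/9 is divided into 3 equal shares of 1/27 among Prudence, Kenneth, Diana.
Prudence is living and takes 1/27.
Kenneth is living and takes 1/27.
Diana is living and takes 1/27.
Rose is living and takes 2/9.
Winifred is living and takes 2/9.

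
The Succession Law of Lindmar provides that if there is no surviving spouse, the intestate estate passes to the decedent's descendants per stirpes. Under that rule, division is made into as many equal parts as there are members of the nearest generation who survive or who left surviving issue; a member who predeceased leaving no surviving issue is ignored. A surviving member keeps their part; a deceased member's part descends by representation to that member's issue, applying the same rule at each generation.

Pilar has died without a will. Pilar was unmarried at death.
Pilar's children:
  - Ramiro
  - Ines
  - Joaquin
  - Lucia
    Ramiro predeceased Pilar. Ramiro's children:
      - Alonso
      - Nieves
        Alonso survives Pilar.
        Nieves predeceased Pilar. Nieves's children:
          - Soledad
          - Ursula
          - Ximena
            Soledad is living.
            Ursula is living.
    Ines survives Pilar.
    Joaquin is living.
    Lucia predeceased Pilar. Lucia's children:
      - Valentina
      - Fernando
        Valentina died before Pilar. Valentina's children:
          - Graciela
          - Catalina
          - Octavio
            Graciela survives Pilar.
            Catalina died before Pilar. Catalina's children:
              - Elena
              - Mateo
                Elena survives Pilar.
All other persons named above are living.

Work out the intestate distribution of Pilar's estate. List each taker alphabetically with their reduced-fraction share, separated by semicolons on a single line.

There is no surviving spouse, so the entire estate passes to Pilar's descendants per stirpes.
The estate is divided into 4 equal shares of 1/4 among Ramiro, Ines, Joaquin, Lucia.
Ramiro predeceased; the 1/4 allotted to Ramiro's branch passes to Ramiro's issue by representation.
The 1/4 is divided into 2 equal shares of 1/8 among Alonso, Nieves.
Alonso is living and takes 1/8.
Nieves predeceased; the 1/8 allotted to Nieves's branch passes to Nieves's issue by representation.
The 1/8 is divided into 3 equal shares of 1/24 among Soledad, Ursula, Ximena.
Soledad is living and takes 1/24.
Ursula is living and takes 1/24.
Ximena is living and takes 1/24.
Ines is living and takes 1/4.
Joaquin is living and takes 1/4.
Lucia predeceased; the 1/4 allotted to Lucia's branch passes to Lucia's issue by representation.
The 1/4 is divided into 2 equal shares of 1/8 among Valentina, Fernando.
Valentina predeceased; the 1/8 allotted to Valentina's branch passes to Valentina's issue by representation.
The 1/8 is divided into 3 equal shares of 1/24 among Graciela, Catalina, Octavio.
Graciela is living and takes 1/24.
Catalina predeceased; the 1/24 allotted to Catalina's branch passes to Catalina's issue by representation.
The 1/24 is divided into 2 equal shares of 1/48 among Elena, Mateo.
Elena is living and takes 1/48.
Mateo is living and takes 1/48.
Octavio is living and takes 1/24.
Fernando is living and takes 1/8.

Alonso 1/8; Elena 1/48; Fernando 1/8; Graciela 1/24; Ines 1/4; Joaquin 1/4; Mateo 1/48; Octavio 1/24; Soledad 1/24; Ursula 1/24; Ximena 1/24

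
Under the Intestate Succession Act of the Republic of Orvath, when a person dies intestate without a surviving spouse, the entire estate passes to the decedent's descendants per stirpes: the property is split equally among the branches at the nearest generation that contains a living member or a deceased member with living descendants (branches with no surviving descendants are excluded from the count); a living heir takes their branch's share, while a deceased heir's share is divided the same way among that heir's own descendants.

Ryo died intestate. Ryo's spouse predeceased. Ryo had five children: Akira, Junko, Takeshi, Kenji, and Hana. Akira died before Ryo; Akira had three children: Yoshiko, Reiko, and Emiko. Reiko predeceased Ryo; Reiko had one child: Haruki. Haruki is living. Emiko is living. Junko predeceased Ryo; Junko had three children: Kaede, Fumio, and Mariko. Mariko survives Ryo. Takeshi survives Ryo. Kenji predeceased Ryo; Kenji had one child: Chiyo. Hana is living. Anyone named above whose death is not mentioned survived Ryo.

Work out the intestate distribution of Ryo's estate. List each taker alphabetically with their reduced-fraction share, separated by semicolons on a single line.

There is no surviving spouse, so the entire estate passes to Ryo's descendants per stirpes.
The estate is divided into 5 equal shares of 1/5 among Akira, Junko, Takeshi, Kenji, Hana.
Akira predeceased; the 1/5 allotted to Akira's branch passes to Akira's issue by representation.
The 1/5 is divided into 3 equal shares of 1/15 among Yoshiko, Reiko, Emiko.
Yoshiko is living and takes 1/15.
Reiko predeceased; the 1/15 allotted to Reiko's branch passes to Reiko's issue by representation.
Haruki is the sole taker at this level and receives the full 1/15.
Emiko is living and takes 1/15.
Junko predeceased; the 1/5 allotted to Junko's branch passes to Junko's issue by representation.
The 1/5 is divided into 3 equal shares of 1/15 among Kaede, Fumio, Mariko.
Kaede is living and takes 1/15.
Fumio is living and takes 1/15.
Mariko is living and takes 1/15.
Takeshi is living and takes 1/5.
Kenji predeceased; the 1/5 allotted to Kenji's branch passes to Kenji's issue by representation.
Chiyo is the sole taker at this level and receives the full 1/5.
Hana is living and takes 1/5.

Chiyo 1/5; Emiko 1/15; Fumio 1/15; Hana 1/5; Haruki 1/15; Kaede 1/15; Mariko 1/15; Takeshi 1/5; Yoshiko 1/15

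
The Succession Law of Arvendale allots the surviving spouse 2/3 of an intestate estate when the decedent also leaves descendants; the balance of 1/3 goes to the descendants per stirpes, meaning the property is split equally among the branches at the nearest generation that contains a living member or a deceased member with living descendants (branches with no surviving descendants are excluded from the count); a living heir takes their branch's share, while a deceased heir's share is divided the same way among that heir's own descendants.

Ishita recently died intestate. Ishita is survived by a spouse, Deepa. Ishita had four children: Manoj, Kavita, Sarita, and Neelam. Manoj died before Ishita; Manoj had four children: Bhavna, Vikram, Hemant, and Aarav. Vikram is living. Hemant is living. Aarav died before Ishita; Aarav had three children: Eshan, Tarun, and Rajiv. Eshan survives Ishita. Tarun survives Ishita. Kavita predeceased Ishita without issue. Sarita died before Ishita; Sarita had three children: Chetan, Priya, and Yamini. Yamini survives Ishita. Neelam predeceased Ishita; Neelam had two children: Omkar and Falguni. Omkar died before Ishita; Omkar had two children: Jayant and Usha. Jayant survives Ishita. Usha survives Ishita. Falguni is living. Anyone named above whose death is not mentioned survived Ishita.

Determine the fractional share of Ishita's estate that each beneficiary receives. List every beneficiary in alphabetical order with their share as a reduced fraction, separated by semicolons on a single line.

Deepa, as surviving spouse, takes 2/3.
The remaining 1/3 passes to Ishita's descendants per stirpes.
Kavita left no surviving issue, so that branch lapses and is disregarded.
The 1/3 is divided into 3 equal shares of 1/9 among Manoj, Sarita, Neelam.
Manoj predeceased; the 1/9 allotted to Manoj's branch passes to Manoj's issue by representation.
The 1/9 is divided into 4 equal shares of 1/36 among Bhavna, Vikram, Hemant, Aarav.
Bhavna is living and takes 1/36.
Vikram is living and takes 1/36.
Hemant is living and takes 1/36.
Aarav predeceased; the 1/36 allotted to Aarav's branch passes to Aarav's issue by representation.
The 1/36 is divided into 3 equal shares of 1/108 among Eshan, Tarun, Rajiv.
Eshan is living and takes 1/108.
Tarun is living and takes 1/108.
Rajiv is living and takes 1/108.
Sarita predeceased; the 1/9 allotted to Sarita's branch passes to Sarita's issue by representation.
The 1/9 is divided into 3 equal shares of 1/27 among Chetan, Priya, Yamini.
Chetan is living and takes 1/27.
Priya is living and takes 1/27.
Yamini is living and takes 1/27.
Neelam predeceased; the 1/9 allotted to Neelam's branch passes to Neelam's issue by representation.
The 1/9 is divided into 2 equal shares of 1/18 among Omkar, Falguni.
Omkar predeceased; the 1/18 allotted to Omkar's branch passes to Omkar's issue by representation.
The 1/18 is divided into 2 equal shares of 1/36 among Jayant, Usha.
Jayant is living and takes 1/36.
Usha is living and takes 1/36.
Falguni is living and takes 1/18.

Bhavna 1/36; Chetan 1/27; Deepa 2/3; Eshan 1/108; Falguni 1/18; Hemant 1/36; Jayant 1/36; Priya 1/27; Rajiv 1/108; Tarun 1/108; Usha 1/36; Vikram 1/36; Yamini 1/27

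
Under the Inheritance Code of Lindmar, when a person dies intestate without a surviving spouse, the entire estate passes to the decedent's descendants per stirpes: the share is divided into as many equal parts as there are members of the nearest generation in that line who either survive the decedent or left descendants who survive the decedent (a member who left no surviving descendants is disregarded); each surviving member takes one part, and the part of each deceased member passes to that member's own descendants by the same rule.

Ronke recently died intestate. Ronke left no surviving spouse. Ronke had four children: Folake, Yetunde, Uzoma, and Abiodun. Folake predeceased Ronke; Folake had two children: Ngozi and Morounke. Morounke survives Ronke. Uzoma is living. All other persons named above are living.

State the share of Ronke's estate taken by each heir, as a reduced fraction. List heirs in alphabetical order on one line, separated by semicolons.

Abiodun 1/4; Morounke 1/8; Ngozi 1/8; Uzoma 1/4; Yetunde 1/4

There is no surviving spouse, so the entire estate passes to Ronke's descendants per stirpes.
The estate is divided into 4 equal shares of 1/4 among Folake, Yetunde, Uzoma, Abiodun.
Folake predeceased; the 1/4 allotted to Folake's branch passes to Folake's issue by representation.
The 1/4 is divided into 2 equal shares of 1/8 among Ngozi, Morounke.
Ngozi is living and takes 1/8.
Morounke is living and takes 1/8.
Yetunde is living and takes 1/4.
Uzoma is living and takes 1/4.
Abiodun is living and takes 1/4.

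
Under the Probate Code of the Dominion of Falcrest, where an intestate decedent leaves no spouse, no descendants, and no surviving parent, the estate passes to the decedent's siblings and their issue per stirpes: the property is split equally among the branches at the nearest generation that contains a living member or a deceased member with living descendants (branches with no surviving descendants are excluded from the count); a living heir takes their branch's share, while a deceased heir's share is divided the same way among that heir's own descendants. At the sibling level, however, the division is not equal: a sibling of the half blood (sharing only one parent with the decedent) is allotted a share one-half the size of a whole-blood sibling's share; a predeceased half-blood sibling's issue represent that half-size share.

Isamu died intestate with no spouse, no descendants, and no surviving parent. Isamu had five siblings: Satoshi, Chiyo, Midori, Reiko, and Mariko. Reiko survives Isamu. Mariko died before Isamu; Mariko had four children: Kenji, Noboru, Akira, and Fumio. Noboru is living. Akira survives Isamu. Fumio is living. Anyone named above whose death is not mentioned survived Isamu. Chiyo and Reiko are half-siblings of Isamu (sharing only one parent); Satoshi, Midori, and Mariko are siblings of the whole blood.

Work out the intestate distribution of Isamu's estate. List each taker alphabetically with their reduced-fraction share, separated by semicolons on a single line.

Akira 1/16; Chiyo 1/8; Fumio 1/16; Kenji 1/16; Midori 1/4; Noboru 1/16; Reiko 1/8; Satoshi 1/4

No spouse, descendants, or parent survives, so the estate passes to Isamu's siblings per stirpes.
Half-blood siblings count for one-half the weight of whole-blood siblings at the initial division.
Dividing 1 in proportion to weights (total weight 4): Satoshi (weight 1) → 1/4; Chiyo (weight 1/2) → 1/8; Midori (weight 1) → 1/4; Reiko (weight 1/2) → 1/8; Mariko (weight 1) → 1/4.
Satoshi is living and takes 1/4.
Chiyo is living and takes 1/8.
Midori is living and takes 1/4.
Reiko is living and takes 1/8.
Mariko predeceased; the 1/4 allotted to Mariko's branch passes to Mariko's issue by representation.
The 1/4 is divided into 4 equal shares of 1/16 among Kenji, Noboru, Akira, Fumio.
Kenji is living and takes 1/16.
Noboru is living and takes 1/16.
Akira is living and takes 1/16.
Fumio is living and takes 1/16.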